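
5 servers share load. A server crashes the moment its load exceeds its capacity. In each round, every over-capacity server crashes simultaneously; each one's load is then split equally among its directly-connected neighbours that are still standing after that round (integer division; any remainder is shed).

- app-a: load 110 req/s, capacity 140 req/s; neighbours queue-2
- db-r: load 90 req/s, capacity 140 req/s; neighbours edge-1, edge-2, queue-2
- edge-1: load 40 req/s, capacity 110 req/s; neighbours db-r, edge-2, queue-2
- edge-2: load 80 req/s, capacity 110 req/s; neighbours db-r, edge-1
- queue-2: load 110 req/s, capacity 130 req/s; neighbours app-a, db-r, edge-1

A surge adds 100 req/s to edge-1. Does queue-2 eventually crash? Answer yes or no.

yes

Round 1 — edge-1 at 140 > 110. edge-1 crashes.
  edge-1 sheds 140 req/s to db-r, edge-2, queue-2: 46 each (2 lost).
    db-r: 90+46 = 136 ≤ 140
    edge-2: 80+46 = 126 > 110
    queue-2: 110+46 = 156 > 130
Round 2 — edge-2, queue-2 crash.
  edge-2 sheds 126 req/s to db-r: 126 each.
    db-r: 136+126 = 262 > 140
  queue-2 sheds 156 req/s to app-a, db-r: 78 each.
    app-a: 110+78 = 188 > 140
    db-r: 262+78 = 340 > 140
Round 3 — app-a, db-r crash.
  app-a sheds 188 req/s: no online neighbours, lost.
  db-r sheds 340 req/s: no online neighbours, lost.
No further crashes.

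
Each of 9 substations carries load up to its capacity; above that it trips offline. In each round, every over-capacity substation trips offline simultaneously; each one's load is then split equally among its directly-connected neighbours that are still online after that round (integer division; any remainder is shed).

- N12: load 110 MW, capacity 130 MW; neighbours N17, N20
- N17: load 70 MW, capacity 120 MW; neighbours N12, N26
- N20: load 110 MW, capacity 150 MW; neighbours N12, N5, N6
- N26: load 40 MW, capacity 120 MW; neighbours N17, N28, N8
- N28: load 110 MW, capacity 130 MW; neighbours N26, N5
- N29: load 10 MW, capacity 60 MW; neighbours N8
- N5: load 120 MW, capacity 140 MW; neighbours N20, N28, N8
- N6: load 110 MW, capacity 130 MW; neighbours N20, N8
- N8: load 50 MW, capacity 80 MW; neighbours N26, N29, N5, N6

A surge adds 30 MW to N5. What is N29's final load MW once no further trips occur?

43

Round 1 — N5 at 150 > 140. N5 trips offline.
  N5 sheds 150 MW to N20, N28, N8: 50 each.
    N20: 110+50 = 160 > 150
    N28: 110+50 = 160 > 130
    N8: 50+50 = 100 > 80
Round 2 — N20, N28, N8 trip offline.
  N20 sheds 160 MW to N12, N6: 80 each.
    N12: 110+80 = 190 > 130
    N6: 110+80 = 190 > 130
  N28 sheds 160 MW to N26: 160 each.
    N26: 40+160 = 200 > 120
  N8 sheds 100 MW to N26, N29, N6: 33 each (1 lost).
    N26: 200+33 = 233 > 120
    N29: 10+33 = 43 ≤ 60
    N6: 190+33 = 223 > 130
Round 3 — N12, N26, N6 trip offline.
  N12 sheds 190 MW to N17: 190 each.
    N17: 70+190 = 260 > 120
  N26 sheds 233 MW to N17: 233 each.
    N17: 260+233 = 493 > 120
  N6 sheds 223 MW: no online neighbours, lost.
Round 4 — N17 trips offline.
  N17 sheds 493 MW: no online neighbours, lost.
No further trips.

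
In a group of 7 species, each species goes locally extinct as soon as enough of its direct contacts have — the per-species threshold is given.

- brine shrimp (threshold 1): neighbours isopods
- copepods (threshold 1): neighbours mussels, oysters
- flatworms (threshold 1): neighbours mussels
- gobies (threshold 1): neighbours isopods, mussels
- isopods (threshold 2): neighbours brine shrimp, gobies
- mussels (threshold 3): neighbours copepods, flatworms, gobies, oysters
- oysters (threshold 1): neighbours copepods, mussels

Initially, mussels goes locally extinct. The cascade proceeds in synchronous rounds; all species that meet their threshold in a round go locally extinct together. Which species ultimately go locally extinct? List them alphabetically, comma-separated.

copepods, flatworms, gobies, mussels, oysters

Round 1 — mussels goes locally extinct (initial).
Round 2 — checking thresholds:
  copepods: 1 of 2 neighbours ≥ 1, goes locally extinct.
  flatworms: 1 of 1 neighbours ≥ 1, goes locally extinct.
  gobies: 1 of 2 neighbours ≥ 1, goes locally extinct.
  oysters: 1 of 2 neighbours ≥ 1, goes locally extinct.
Round 3 — no new extinctions; cascade stops.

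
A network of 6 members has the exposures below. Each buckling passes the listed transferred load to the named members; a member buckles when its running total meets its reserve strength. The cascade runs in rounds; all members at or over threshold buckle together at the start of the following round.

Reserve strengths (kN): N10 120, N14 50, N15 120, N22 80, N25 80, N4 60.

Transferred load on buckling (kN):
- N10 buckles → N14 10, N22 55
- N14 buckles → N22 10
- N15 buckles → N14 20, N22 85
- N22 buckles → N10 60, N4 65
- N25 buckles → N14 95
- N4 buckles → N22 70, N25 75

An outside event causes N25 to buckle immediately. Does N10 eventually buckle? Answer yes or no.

no

Round 1 — N25 buckles (initial).
  N14: +95 → 95 ≥ 50
Round 2 — N14 buckles.
  N22: +10 → 10 < 80
No further bucklings.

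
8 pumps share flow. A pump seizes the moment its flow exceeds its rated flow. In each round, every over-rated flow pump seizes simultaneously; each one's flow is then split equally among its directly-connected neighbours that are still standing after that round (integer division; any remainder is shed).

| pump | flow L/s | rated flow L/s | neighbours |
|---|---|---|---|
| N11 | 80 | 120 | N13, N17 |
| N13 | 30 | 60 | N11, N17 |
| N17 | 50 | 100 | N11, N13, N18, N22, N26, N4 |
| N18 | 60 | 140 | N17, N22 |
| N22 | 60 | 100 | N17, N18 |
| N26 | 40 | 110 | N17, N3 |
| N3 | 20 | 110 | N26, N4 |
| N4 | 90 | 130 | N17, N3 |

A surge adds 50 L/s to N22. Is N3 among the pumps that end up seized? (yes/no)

no

Round 1 — N22 at 110 > 100. N22 seizes.
  N22 sheds 110 L/s to N17, N18: 55 each.
    N17: 50+55 = 105 > 100
    N18: 60+55 = 115 ≤ 140
Round 2 — N17 seizes.
  N17 sheds 105 L/s to N11, N13, N18, N26, N4: 21 each.
    N11: 80+21 = 101 ≤ 120
    N13: 30+21 = 51 ≤ 60
    N18: 115+21 = 136 ≤ 140
    N26: 40+21 = 61 ≤ 110
    N4: 90+21 = 111 ≤ 130
No further seizures.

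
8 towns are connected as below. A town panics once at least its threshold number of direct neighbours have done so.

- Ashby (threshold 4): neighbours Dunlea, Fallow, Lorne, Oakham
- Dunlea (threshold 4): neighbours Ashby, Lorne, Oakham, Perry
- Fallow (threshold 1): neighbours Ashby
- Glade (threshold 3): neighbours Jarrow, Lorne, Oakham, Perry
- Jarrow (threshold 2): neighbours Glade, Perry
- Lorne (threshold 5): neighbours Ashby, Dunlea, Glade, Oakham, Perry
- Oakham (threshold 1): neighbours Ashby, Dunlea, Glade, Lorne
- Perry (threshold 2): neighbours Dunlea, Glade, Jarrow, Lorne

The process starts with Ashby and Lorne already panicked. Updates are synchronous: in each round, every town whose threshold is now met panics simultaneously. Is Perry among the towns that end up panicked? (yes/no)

Round 1 — Ashby, Lorne panic (initial).
Round 2 — checking thresholds:
  Dunlea: 2 of 4 neighbours < 4, not yet.
  Fallow: 1 of 1 neighbours ≥ 1, panics.
  Glade: 1 of 4 neighbours < 3, not yet.
  Oakham: 2 of 4 neighbours ≥ 1, panics.
  Perry: 1 of 4 neighbours < 2, not yet.
Round 3 — no new panics; cascade stops.

no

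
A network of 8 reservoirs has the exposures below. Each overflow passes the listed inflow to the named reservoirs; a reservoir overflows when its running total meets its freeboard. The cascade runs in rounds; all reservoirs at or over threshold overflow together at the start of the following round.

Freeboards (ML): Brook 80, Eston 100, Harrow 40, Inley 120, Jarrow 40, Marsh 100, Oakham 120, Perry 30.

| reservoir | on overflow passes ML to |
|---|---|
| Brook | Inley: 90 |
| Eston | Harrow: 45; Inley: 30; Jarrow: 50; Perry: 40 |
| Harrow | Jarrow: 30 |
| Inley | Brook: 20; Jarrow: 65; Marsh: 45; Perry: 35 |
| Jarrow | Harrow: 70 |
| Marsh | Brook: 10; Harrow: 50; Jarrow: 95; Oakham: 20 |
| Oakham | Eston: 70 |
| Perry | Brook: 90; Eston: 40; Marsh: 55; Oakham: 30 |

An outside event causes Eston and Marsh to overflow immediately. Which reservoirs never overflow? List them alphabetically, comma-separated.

Oakham

Round 1 — Eston, Marsh overflow (initial).
  Brook: +10 → 10 < 80
  Harrow: +45+50 → 95 ≥ 40
  Inley: +30 → 30 < 120
  Jarrow: +50+95 → 145 ≥ 40
  Oakham: +20 → 20 < 120
  Perry: +40 → 40 ≥ 30
Round 2 — Harrow, Jarrow, Perry overflow.
  Brook: +90 → 100 ≥ 80
  Oakham: +30 → 50 < 120
Round 3 — Brook overflows.
  Inley: +90 → 120 ≥ 120
Round 4 — Inley overflows.
No further overflows.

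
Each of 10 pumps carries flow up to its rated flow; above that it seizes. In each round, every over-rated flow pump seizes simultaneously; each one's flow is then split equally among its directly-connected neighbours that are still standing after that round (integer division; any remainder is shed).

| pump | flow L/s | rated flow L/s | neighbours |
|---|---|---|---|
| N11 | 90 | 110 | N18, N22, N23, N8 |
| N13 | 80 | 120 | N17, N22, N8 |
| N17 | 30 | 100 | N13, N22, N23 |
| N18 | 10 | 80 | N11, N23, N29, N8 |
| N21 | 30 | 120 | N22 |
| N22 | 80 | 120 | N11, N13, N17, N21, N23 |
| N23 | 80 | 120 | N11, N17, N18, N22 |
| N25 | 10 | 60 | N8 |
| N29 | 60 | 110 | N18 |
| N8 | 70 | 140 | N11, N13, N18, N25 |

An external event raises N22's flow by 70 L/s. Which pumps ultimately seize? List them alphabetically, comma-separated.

Round 1 — N22 at 150 > 120. N22 seizes.
  N22 sheds 150 L/s to N11, N13, N17, N21, N23: 30 each.
    N11: 90+30 = 120 > 110
    N13: 80+30 = 110 ≤ 120
    N17: 30+30 = 60 ≤ 100
    N21: 30+30 = 60 ≤ 120
    N23: 80+30 = 110 ≤ 120
Round 2 — N11 seizes.
  N11 sheds 120 L/s to N18, N23, N8: 40 each.
    N18: 10+40 = 50 ≤ 80
    N23: 110+40 = 150 > 120
    N8: 70+40 = 110 ≤ 140
Round 3 — N23 seizes.
  N23 sheds 150 L/s to N17, N18: 75 each.
    N17: 60+75 = 135 > 100
    N18: 50+75 = 125 > 80
Round 4 — N17, N18 seize.
  N17 sheds 135 L/s to N13: 135 each.
    N13: 110+135 = 245 > 120
  N18 sheds 125 L/s to N29, N8: 62 each (1 lost).
    N29: 60+62 = 122 > 110
    N8: 110+62 = 172 > 140
Round 5 — N13, N29, N8 seize.
  N13 sheds 245 L/s: no online neighbours, lost.
  N29 sheds 122 L/s: no online neighbours, lost.
  N8 sheds 172 L/s to N25: 172 each.
    N25: 10+172 = 182 > 60
Round 6 — N25 seizes.
  N25 sheds 182 L/s: no online neighbours, lost.
No further seizures.

N11, N13, N17, N18, N22, N23, N25, N29, N8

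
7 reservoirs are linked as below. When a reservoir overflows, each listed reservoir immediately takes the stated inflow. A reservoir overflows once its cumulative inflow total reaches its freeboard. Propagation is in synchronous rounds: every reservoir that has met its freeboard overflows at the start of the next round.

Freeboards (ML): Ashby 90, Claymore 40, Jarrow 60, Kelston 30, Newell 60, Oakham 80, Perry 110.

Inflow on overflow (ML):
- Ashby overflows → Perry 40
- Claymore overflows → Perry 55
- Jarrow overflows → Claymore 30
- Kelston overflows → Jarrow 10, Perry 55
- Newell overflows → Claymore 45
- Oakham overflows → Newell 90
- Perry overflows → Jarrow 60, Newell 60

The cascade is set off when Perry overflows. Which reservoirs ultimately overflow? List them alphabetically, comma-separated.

Claymore, Jarrow, Newell, Perry

Round 1 — Perry overflows (initial).
  Jarrow: +60 → 60 ≥ 60
  Newell: +60 → 60 ≥ 60
Round 2 — Jarrow, Newell overflow.
  Claymore: +30+45 → 75 ≥ 40
Round 3 — Claymore overflows.
No further overflows.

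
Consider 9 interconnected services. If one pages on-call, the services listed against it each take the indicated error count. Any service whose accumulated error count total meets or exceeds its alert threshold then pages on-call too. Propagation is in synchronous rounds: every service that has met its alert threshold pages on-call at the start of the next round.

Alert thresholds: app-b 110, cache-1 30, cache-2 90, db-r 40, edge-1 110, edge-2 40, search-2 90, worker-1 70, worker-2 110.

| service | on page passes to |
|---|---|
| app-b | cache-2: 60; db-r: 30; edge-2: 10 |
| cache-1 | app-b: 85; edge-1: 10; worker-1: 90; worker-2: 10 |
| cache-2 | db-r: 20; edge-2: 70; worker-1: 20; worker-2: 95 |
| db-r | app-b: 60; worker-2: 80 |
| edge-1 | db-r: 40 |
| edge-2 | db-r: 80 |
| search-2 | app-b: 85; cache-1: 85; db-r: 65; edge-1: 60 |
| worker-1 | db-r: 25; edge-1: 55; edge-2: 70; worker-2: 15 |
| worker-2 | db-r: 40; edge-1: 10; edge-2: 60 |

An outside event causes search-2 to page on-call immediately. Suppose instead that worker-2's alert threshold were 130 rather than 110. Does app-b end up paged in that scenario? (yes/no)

yes

With worker-2's alert threshold at 130:
Round 1 — search-2 pages on-call (initial).
  app-b: +85 → 85 < 110
  cache-1: +85 → 85 ≥ 30
  db-r: +65 → 65 ≥ 40
  edge-1: +60 → 60 < 110
Round 2 — cache-1, db-r page on-call.
  app-b: +85+60 → 230 ≥ 110
  edge-1: +10 → 70 < 110
  worker-1: +90 → 90 ≥ 70
  worker-2: +10+80 → 90 < 130
Round 3 — app-b, worker-1 page on-call.
  cache-2: +60 → 60 < 90
  edge-1: +55 → 125 ≥ 110
  edge-2: +10+70 → 80 ≥ 40
  worker-2: +15 → 105 < 130
Round 4 — edge-1, edge-2 page on-call.
No further pages.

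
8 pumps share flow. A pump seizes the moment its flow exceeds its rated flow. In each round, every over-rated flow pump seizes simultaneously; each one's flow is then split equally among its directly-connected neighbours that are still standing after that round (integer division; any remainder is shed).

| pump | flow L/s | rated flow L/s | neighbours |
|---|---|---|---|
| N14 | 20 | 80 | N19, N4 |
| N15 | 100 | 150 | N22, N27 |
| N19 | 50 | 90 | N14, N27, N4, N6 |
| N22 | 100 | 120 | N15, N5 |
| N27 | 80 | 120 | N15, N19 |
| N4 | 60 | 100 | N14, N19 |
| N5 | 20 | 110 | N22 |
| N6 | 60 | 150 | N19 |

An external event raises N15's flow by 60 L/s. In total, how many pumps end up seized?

Round 1 — N15 at 160 > 150. N15 seizes.
  N15 sheds 160 L/s to N22, N27: 80 each.
    N22: 100+80 = 180 > 120
    N27: 80+80 = 160 > 120
Round 2 — N22, N27 seize.
  N22 sheds 180 L/s to N5: 180 each.
    N5: 20+180 = 200 > 110
  N27 sheds 160 L/s to N19: 160 each.
    N19: 50+160 = 210 > 90
Round 3 — N19, N5 seize.
  N19 sheds 210 L/s to N14, N4, N6: 70 each.
    N14: 20+70 = 90 > 80
    N4: 60+70 = 130 > 100
    N6: 60+70 = 130 ≤ 150
  N5 sheds 200 L/s: no online neighbours, lost.
Round 4 — N14, N4 seize.
  N14 sheds 90 L/s: no online neighbours, lost.
  N4 sheds 130 L/s: no online neighbours, lost.
No further seizures.

7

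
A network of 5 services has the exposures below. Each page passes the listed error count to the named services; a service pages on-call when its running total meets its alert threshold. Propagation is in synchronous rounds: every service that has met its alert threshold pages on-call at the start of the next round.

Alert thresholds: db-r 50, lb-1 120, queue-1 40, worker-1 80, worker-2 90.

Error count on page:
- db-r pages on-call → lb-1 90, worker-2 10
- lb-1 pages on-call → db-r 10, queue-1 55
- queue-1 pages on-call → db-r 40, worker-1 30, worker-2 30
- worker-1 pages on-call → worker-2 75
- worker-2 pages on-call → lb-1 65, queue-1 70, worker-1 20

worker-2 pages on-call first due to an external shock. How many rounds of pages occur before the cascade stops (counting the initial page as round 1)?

2

Round 1 — worker-2 pages on-call (initial).
  lb-1: +65 → 65 < 120
  queue-1: +70 → 70 ≥ 40
  worker-1: +20 → 20 < 80
Round 2 — queue-1 pages on-call.
  db-r: +40 → 40 < 50
  worker-1: +30 → 50 < 80
No further pages.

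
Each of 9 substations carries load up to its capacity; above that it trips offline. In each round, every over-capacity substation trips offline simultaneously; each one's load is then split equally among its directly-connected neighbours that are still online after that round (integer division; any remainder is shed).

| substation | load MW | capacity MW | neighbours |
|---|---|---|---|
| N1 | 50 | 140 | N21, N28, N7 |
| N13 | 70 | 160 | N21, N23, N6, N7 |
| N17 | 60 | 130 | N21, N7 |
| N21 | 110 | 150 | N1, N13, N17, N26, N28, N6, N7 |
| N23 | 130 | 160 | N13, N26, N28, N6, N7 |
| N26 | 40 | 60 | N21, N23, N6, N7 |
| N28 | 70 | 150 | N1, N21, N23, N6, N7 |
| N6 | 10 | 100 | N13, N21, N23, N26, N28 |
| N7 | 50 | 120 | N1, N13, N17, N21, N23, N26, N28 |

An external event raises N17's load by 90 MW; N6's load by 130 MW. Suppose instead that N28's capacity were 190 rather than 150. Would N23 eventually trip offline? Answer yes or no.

With N28's capacity at 190:
Round 1 — N17 at 150 > 130; N6 at 140 > 100. N17, N6 trip offline.
  N17 sheds 150 MW to N21, N7: 75 each.
    N21: 110+75 = 185 > 150
    N7: 50+75 = 125 > 120
  N6 sheds 140 MW to N13, N21, N23, N26, N28: 28 each.
    N13: 70+28 = 98 ≤ 160
    N21: 185+28 = 213 > 150
    N23: 130+28 = 158 ≤ 160
    N26: 40+28 = 68 > 60
    N28: 70+28 = 98 ≤ 190
Round 2 — N21, N26, N7 trip offline.
  N21 sheds 213 MW to N1, N13, N28: 71 each.
    N1: 50+71 = 121 ≤ 140
    N13: 98+71 = 169 > 160
    N28: 98+71 = 169 ≤ 190
  N26 sheds 68 MW to N23: 68 each.
    N23: 158+68 = 226 > 160
  N7 sheds 125 MW to N1, N13, N23, N28: 31 each (1 lost).
    N1: 121+31 = 152 > 140
    N13: 169+31 = 200 > 160
    N23: 226+31 = 257 > 160
    N28: 169+31 = 200 > 190
Round 3 — N1, N13, N23, N28 trip offline.
  N1 sheds 152 MW: no online neighbours, lost.
  N13 sheds 200 MW: no online neighbours, lost.
  N23 sheds 257 MW: no online neighbours, lost.
  N28 sheds 200 MW: no online neighbours, lost.
No further trips.

yes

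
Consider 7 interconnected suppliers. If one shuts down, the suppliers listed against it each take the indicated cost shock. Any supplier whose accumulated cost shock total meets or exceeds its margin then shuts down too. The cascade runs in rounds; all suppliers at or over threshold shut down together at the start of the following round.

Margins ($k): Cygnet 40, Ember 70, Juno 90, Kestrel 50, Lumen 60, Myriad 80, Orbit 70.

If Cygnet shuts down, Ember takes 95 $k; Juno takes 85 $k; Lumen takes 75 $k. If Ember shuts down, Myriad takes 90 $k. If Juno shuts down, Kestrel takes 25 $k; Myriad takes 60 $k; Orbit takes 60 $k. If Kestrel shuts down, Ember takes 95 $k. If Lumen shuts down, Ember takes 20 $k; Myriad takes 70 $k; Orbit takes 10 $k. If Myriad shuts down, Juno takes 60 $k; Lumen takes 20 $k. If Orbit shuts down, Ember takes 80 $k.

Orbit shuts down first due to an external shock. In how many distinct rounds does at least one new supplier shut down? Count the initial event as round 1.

3

Round 1 — Orbit shuts down (initial).
  Ember: +80 → 80 ≥ 70
Round 2 — Ember shuts down.
  Myriad: +90 → 90 ≥ 80
Round 3 — Myriad shuts down.
  Juno: +60 → 60 < 90
  Lumen: +20 → 20 < 60
No further shutdowns.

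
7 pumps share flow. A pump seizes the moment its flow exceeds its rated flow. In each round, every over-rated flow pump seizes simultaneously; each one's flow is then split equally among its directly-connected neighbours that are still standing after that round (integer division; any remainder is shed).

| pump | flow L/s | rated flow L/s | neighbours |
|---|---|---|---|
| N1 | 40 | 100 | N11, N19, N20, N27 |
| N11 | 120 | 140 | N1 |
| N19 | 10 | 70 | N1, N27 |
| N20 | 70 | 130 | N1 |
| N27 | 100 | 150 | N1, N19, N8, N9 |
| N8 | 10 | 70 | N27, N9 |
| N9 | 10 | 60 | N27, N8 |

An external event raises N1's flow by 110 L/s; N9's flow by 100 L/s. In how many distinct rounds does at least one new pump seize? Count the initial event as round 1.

3

Round 1 — N1 at 150 > 100; N9 at 110 > 60. N1, N9 seize.
  N1 sheds 150 L/s to N11, N19, N20, N27: 37 each (2 lost).
    N11: 120+37 = 157 > 140
    N19: 10+37 = 47 ≤ 70
    N20: 70+37 = 107 ≤ 130
    N27: 100+37 = 137 ≤ 150
  N9 sheds 110 L/s to N27, N8: 55 each.
    N27: 137+55 = 192 > 150
    N8: 10+55 = 65 ≤ 70
Round 2 — N11, N27 seize.
  N11 sheds 157 L/s: no online neighbours, lost.
  N27 sheds 192 L/s to N19, N8: 96 each.
    N19: 47+96 = 143 > 70
    N8: 65+96 = 161 > 70
Round 3 — N19, N8 seize.
  N19 sheds 143 L/s: no online neighbours, lost.
  N8 sheds 161 L/s: no online neighbours, lost.
No further seizures.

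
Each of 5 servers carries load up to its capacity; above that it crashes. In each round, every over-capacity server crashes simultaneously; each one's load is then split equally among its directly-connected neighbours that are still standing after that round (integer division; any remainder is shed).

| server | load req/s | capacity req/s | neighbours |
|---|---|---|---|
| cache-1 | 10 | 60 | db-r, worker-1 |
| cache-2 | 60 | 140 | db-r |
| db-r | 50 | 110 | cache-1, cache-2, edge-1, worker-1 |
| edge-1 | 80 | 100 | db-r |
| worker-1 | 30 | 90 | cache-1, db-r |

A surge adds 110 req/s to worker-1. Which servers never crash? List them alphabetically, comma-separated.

cache-2

Round 1 — worker-1 at 140 > 90. worker-1 crashes.
  worker-1 sheds 140 req/s to cache-1, db-r: 70 each.
    cache-1: 10+70 = 80 > 60
    db-r: 50+70 = 120 > 110
Round 2 — cache-1, db-r crash.
  cache-1 sheds 80 req/s: no online neighbours, lost.
  db-r sheds 120 req/s to cache-2, edge-1: 60 each.
    cache-2: 60+60 = 120 ≤ 140
    edge-1: 80+60 = 140 > 100
Round 3 — edge-1 crashes.
  edge-1 sheds 140 req/s: no online neighbours, lost.
No further crashes.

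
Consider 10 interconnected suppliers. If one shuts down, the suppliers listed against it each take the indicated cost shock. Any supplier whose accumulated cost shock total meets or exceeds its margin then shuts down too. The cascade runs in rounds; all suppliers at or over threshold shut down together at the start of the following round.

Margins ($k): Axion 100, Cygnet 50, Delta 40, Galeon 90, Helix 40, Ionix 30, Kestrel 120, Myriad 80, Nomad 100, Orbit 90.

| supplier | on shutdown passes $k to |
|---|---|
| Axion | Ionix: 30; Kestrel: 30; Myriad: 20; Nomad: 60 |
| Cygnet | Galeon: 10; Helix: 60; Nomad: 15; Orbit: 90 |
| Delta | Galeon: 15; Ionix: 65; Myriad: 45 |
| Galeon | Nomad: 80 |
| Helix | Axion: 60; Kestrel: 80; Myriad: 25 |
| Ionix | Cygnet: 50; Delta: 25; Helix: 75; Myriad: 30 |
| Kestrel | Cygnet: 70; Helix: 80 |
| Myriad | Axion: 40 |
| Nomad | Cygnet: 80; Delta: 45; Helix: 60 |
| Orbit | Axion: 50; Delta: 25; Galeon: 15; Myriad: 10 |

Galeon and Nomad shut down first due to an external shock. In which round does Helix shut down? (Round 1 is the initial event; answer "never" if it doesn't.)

Round 1 — Galeon, Nomad shut down (initial).
  Cygnet: +80 → 80 ≥ 50
  Delta: +45 → 45 ≥ 40
  Helix: +60 → 60 ≥ 40
Round 2 — Cygnet, Delta, Helix shut down.
  Axion: +60 → 60 < 100
  Ionix: +65 → 65 ≥ 30
  Kestrel: +80 → 80 < 120
  Myriad: +45+25 → 70 < 80
  Orbit: +90 → 90 ≥ 90
Round 3 — Ionix, Orbit shut down.
  Axion: +50 → 110 ≥ 100
  Myriad: +30+10 → 110 ≥ 80
Round 4 — Axion, Myriad shut down.
  Kestrel: +30 → 110 < 120
No further shutdowns.

2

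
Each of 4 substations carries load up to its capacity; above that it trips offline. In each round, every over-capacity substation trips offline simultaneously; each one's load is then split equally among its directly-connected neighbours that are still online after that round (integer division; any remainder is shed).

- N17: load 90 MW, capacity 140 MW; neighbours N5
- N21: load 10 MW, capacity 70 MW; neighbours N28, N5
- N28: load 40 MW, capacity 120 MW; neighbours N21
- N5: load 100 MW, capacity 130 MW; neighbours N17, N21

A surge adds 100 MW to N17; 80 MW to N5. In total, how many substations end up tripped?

Round 1 — N17 at 190 > 140; N5 at 180 > 130. N17, N5 trip offline.
  N17 sheds 190 MW: no online neighbours, lost.
  N5 sheds 180 MW to N21: 180 each.
    N21: 10+180 = 190 > 70
Round 2 — N21 trips offline.
  N21 sheds 190 MW to N28: 190 each.
    N28: 40+190 = 230 > 120
Round 3 — N28 trips offline.
  N28 sheds 230 MW: no online neighbours, lost.
No further trips.

4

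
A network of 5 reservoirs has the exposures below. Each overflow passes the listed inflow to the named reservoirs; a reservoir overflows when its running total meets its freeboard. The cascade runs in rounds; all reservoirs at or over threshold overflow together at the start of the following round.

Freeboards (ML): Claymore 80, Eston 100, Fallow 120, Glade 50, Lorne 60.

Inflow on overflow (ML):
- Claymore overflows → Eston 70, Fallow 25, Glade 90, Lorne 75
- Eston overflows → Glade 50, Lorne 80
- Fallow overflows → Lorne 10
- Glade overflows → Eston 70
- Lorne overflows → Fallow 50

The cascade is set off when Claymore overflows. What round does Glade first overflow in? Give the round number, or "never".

2

Round 1 — Claymore overflows (initial).
  Eston: +70 → 70 < 100
  Fallow: +25 → 25 < 120
  Glade: +90 → 90 ≥ 50
  Lorne: +75 → 75 ≥ 60
Round 2 — Glade, Lorne overflow.
  Eston: +70 → 140 ≥ 100
  Fallow: +50 → 75 < 120
Round 3 — Eston overflows.
No further overflows.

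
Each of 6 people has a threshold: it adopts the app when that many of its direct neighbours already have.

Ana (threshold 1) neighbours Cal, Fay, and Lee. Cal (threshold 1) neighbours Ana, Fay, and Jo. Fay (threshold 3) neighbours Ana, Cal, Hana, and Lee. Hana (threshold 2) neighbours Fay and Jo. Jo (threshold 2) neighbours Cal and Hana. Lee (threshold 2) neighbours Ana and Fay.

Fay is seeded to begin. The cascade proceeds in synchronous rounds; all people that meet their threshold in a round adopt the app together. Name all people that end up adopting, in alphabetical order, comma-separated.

Round 1 — Fay adopts the app (initial).
Round 2 — checking thresholds:
  Ana: 1 of 3 neighbours ≥ 1, adopts the app.
  Cal: 1 of 3 neighbours ≥ 1, adopts the app.
  Hana: 1 of 2 neighbours < 2, not yet.
  Lee: 1 of 2 neighbours < 2, not yet.
Round 3 — checking thresholds:
  Hana: 1 of 2 neighbours < 2, not yet.
  Jo: 1 of 2 neighbours < 2, not yet.
  Lee: 2 of 2 neighbours ≥ 2, adopts the app.
Round 4 — no new adoptions; cascade stops.

Ana, Cal, Fay, Lee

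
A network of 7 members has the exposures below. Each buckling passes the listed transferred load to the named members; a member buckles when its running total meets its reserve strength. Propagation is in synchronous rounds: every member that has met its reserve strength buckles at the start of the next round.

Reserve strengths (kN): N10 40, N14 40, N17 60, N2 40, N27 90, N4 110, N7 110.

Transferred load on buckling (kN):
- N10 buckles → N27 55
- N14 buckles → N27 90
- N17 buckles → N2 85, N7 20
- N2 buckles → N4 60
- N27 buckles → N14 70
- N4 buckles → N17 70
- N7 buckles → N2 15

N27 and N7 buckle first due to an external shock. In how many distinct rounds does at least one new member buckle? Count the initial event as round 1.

Round 1 — N27, N7 buckle (initial).
  N14: +70 → 70 ≥ 40
  N2: +15 → 15 < 40
Round 2 — N14 buckles.
No further bucklings.

2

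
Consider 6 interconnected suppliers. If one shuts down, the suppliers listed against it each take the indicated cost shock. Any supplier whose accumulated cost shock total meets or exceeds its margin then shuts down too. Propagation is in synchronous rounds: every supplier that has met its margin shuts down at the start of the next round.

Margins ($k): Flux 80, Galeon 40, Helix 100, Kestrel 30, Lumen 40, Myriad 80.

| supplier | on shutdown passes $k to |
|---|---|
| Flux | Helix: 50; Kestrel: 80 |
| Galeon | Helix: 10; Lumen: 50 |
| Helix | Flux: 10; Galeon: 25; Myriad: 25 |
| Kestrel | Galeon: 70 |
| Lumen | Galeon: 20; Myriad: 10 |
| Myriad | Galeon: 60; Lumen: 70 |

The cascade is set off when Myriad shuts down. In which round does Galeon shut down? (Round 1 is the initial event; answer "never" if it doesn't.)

Round 1 — Myriad shuts down (initial).
  Galeon: +60 → 60 ≥ 40
  Lumen: +70 → 70 ≥ 40
Round 2 — Galeon, Lumen shut down.
  Helix: +10 → 10 < 100
No further shutdowns.

2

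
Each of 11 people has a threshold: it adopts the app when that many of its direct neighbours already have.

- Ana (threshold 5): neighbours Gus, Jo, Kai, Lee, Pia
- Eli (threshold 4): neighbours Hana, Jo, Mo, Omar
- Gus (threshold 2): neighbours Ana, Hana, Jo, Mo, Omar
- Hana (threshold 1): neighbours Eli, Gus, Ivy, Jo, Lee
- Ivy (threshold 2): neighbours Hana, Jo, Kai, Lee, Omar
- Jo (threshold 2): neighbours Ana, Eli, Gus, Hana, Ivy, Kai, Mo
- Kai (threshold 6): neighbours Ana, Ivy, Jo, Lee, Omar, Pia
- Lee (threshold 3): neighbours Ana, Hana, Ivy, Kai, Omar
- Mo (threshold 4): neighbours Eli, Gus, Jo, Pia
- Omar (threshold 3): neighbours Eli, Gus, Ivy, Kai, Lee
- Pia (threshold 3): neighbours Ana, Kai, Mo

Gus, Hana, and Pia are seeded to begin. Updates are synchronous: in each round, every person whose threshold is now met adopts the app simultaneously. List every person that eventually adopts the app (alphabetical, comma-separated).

Gus, Hana, Ivy, Jo, Pia

Round 1 — Gus, Hana, Pia adopt the app (initial).
Round 2 — checking thresholds:
  Ana: 2 of 5 neighbours < 5, holds.
  Eli: 1 of 4 neighbours < 4, holds.
  Ivy: 1 of 5 neighbours < 2, holds.
  Jo: 2 of 7 neighbours ≥ 2, adopts the app.
  Kai: 1 of 6 neighbours < 6, holds.
  Lee: 1 of 5 neighbours < 3, holds.
  Mo: 2 of 4 neighbours < 4, holds.
  Omar: 1 of 5 neighbours < 3, holds.
Round 3 — checking thresholds:
  Ana: 3 of 5 neighbours < 5, holds.
  Eli: 2 of 4 neighbours < 4, holds.
  Ivy: 2 of 5 neighbours ≥ 2, adopts the app.
  Kai: 2 of 6 neighbours < 6, holds.
  Lee: 1 of 5 neighbours < 3, holds.
  Mo: 3 of 4 neighbours < 4, holds.
  Omar: 1 of 5 neighbours < 3, holds.
Round 4 — no new adoptions; cascade stops.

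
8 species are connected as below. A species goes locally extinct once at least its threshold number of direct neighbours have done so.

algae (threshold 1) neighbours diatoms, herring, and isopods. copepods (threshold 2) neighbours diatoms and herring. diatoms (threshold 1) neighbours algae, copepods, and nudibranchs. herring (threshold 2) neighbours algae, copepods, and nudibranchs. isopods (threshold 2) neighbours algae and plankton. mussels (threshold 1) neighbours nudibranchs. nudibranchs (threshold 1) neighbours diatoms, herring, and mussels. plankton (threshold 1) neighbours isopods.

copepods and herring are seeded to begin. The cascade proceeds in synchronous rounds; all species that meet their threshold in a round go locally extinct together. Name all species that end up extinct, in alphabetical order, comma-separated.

Round 1 — copepods, herring go locally extinct (initial).
Round 2 — checking thresholds:
  algae: 1 of 3 neighbours ≥ 1, goes locally extinct.
  diatoms: 1 of 3 neighbours ≥ 1, goes locally extinct.
  nudibranchs: 1 of 3 neighbours ≥ 1, goes locally extinct.
Round 3 — checking thresholds:
  isopods: 1 of 2 neighbours < 2, not yet.
  mussels: 1 of 1 neighbours ≥ 1, goes locally extinct.
Round 4 — no new extinctions; cascade stops.

algae, copepods, diatoms, herring, mussels, nudibranchs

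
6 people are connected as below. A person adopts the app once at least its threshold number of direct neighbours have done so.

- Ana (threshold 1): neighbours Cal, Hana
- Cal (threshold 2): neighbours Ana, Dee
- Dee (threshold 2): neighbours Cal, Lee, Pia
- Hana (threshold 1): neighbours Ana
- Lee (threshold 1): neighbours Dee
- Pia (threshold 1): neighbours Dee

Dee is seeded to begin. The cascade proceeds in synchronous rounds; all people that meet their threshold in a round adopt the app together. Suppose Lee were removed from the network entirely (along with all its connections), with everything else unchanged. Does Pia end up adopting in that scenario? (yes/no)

yes

With Lee removed:
Round 1 — Dee adopts the app (initial).
Round 2 — checking thresholds:
  Cal: 1 of 2 neighbours < 2, holds.
  Pia: 1 of 1 neighbours ≥ 1, adopts the app.
Round 3 — no new adoptions; cascade stops.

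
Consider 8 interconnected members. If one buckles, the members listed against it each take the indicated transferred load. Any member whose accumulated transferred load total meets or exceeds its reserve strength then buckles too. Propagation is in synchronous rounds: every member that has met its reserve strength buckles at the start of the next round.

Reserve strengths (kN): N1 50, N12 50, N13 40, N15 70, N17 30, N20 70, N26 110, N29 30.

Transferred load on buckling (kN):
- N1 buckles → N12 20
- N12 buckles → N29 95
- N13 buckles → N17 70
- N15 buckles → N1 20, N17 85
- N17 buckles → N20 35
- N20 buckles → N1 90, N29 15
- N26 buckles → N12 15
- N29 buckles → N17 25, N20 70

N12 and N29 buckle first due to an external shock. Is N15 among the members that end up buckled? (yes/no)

no

Round 1 — N12, N29 buckle (initial).
  N17: +25 → 25 < 30
  N20: +70 → 70 ≥ 70
Round 2 — N20 buckles.
  N1: +90 → 90 ≥ 50
Round 3 — N1 buckles.
No further bucklings.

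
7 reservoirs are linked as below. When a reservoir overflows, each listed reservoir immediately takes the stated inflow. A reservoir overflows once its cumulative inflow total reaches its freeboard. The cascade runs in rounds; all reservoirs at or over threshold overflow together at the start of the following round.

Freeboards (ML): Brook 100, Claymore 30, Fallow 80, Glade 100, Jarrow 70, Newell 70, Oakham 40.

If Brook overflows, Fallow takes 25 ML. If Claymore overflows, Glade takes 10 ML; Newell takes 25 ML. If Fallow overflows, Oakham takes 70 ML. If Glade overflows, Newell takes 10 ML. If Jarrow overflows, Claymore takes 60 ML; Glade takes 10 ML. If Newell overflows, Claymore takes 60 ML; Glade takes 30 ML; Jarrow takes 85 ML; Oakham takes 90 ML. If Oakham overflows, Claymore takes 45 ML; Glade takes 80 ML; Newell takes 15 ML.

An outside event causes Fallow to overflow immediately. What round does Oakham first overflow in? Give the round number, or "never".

2

Round 1 — Fallow overflows (initial).
  Oakham: +70 → 70 ≥ 40
Round 2 — Oakham overflows.
  Claymore: +45 → 45 ≥ 30
  Glade: +80 → 80 < 100
  Newell: +15 → 15 < 70
Round 3 — Claymore overflows.
  Glade: +10 → 90 < 100
  Newell: +25 → 40 < 70
No further overflows.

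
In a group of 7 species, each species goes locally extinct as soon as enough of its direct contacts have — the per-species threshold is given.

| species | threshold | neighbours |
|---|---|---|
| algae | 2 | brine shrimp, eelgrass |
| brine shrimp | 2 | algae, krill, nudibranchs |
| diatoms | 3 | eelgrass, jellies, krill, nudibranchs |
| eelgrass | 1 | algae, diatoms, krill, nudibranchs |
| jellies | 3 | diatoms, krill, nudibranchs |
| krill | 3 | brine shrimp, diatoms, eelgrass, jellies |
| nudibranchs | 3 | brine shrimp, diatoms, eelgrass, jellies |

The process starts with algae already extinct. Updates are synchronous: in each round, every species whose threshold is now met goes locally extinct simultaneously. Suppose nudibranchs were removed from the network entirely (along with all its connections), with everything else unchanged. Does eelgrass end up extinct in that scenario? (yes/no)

yes

With nudibranchs removed:
Round 1 — algae goes locally extinct (initial).
Round 2 — checking thresholds:
  brine shrimp: 1 of 2 neighbours < 2, holds.
  eelgrass: 1 of 3 neighbours ≥ 1, goes locally extinct.
Round 3 — no new extinctions; cascade stops.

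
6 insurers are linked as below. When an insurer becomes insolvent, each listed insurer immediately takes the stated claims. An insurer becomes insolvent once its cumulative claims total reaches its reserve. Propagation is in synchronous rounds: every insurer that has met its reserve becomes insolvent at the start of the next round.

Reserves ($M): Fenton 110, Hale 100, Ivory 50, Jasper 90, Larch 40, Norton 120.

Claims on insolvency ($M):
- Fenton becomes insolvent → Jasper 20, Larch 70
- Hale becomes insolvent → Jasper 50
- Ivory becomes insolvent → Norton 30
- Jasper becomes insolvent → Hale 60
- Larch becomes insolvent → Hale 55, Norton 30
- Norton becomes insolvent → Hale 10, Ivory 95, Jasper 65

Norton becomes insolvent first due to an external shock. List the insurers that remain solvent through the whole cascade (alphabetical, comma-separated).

Round 1 — Norton becomes insolvent (initial).
  Hale: +10 → 10 < 100
  Ivory: +95 → 95 ≥ 50
  Jasper: +65 → 65 < 90
Round 2 — Ivory becomes insolvent.
No further insolvencies.

Fenton, Hale, Jasper, Larch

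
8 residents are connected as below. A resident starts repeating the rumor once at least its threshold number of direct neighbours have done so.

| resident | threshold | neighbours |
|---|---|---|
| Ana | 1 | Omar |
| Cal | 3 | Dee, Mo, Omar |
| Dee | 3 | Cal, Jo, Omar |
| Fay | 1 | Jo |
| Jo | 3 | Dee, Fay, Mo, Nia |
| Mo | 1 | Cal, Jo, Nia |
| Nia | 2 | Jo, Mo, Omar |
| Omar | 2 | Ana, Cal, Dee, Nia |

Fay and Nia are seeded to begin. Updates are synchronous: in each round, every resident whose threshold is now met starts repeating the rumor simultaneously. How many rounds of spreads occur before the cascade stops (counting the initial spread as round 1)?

3

Round 1 — Fay, Nia start repeating the rumor (initial).
Round 2 — checking thresholds:
  Jo: 2 of 4 neighbours < 3, below threshold.
  Mo: 1 of 3 neighbours ≥ 1, starts repeating the rumor.
  Omar: 1 of 4 neighbours < 2, below threshold.
Round 3 — checking thresholds:
  Cal: 1 of 3 neighbours < 3, below threshold.
  Jo: 3 of 4 neighbours ≥ 3, starts repeating the rumor.
  Omar: 1 of 4 neighbours < 2, below threshold.
Round 4 — no new spreads; cascade stops.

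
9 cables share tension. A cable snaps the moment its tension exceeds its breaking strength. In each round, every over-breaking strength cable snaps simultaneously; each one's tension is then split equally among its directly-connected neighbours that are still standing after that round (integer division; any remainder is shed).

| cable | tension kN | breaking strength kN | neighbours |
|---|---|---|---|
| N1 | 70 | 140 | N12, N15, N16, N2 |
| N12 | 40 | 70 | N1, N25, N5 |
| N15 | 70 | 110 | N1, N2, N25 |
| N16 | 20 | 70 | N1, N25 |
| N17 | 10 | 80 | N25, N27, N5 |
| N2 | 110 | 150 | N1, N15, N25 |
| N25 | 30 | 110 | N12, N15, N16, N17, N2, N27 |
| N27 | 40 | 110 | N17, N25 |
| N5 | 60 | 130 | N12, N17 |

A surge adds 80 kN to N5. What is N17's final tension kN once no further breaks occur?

80

Round 1 — N5 at 140 > 130. N5 snaps.
  N5 sheds 140 kN to N12, N17: 70 each.
    N12: 40+70 = 110 > 70
    N17: 10+70 = 80 ≤ 80
Round 2 — N12 snaps.
  N12 sheds 110 kN to N1, N25: 55 each.
    N1: 70+55 = 125 ≤ 140
    N25: 30+55 = 85 ≤ 110
No further breaks.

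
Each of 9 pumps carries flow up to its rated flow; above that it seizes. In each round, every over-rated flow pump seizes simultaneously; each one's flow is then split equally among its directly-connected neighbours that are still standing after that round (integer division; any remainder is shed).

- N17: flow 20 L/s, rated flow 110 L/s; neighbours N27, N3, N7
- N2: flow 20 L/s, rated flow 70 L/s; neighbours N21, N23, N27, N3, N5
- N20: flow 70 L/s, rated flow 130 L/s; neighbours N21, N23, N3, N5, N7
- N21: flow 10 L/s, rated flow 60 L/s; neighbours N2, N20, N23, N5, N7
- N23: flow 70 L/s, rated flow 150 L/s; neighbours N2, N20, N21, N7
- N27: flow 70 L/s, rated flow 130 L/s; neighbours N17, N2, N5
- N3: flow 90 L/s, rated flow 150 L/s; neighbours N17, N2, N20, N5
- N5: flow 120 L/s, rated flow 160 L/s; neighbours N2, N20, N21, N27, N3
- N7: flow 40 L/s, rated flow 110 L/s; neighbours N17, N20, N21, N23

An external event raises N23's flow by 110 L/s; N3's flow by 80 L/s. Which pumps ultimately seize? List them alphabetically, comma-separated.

Round 1 — N23 at 180 > 150; N3 at 170 > 150. N23, N3 seize.
  N23 sheds 180 L/s to N2, N20, N21, N7: 45 each.
    N2: 20+45 = 65 ≤ 70
    N20: 70+45 = 115 ≤ 130
    N21: 10+45 = 55 ≤ 60
    N7: 40+45 = 85 ≤ 110
  N3 sheds 170 L/s to N17, N2, N20, N5: 42 each (2 lost).
    N17: 20+42 = 62 ≤ 110
    N2: 65+42 = 107 > 70
    N20: 115+42 = 157 > 130
    N5: 120+42 = 162 > 160
Round 2 — N2, N20, N5 seize.
  N2 sheds 107 L/s to N21, N27: 53 each (1 lost).
    N21: 55+53 = 108 > 60
    N27: 70+53 = 123 ≤ 130
  N20 sheds 157 L/s to N21, N7: 78 each (1 lost).
    N21: 108+78 = 186 > 60
    N7: 85+78 = 163 > 110
  N5 sheds 162 L/s to N21, N27: 81 each.
    N21: 186+81 = 267 > 60
    N27: 123+81 = 204 > 130
Round 3 — N21, N27, N7 seize.
  N21 sheds 267 L/s: no online neighbours, lost.
  N27 sheds 204 L/s to N17: 204 each.
    N17: 62+204 = 266 > 110
  N7 sheds 163 L/s to N17: 163 each.
    N17: 266+163 = 429 > 110
Round 4 — N17 seizes.
  N17 sheds 429 L/s: no online neighbours, lost.
No further seizures.

N17, N2, N20, N21, N23, N27, N3, N5, N7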